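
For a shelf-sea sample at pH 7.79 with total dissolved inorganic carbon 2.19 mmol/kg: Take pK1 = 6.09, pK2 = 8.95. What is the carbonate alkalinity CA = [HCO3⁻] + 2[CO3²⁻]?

CA = 2.29 mmol/kg

CA = [HCO3⁻] + 2[CO3²⁻] = (α₁ + 2α₂)·DIC
At pH 7.79: [H⁺]/K1 = 10^-1.70 = 0.019953, K2/[H⁺] = 10^-1.16 = 0.069183
α₁ = 1/(1 + 0.019953 + 0.069183) = 1/1.0891 = 0.9182; α₂ = α₁·K2/[H⁺] = 0.06352
α₁ + 2α₂ = 1.0452
CA = 1.0452 × 2.19 = 2.29 mmol/kg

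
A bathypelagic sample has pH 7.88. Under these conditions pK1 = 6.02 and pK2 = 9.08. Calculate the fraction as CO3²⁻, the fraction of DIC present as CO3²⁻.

α₂ = 0.0586

α₂ = 1 / (1 + [H⁺]/K2 + [H⁺]²/(K1K2)) = 1 / (1 + 10^+1.20 + 10^-0.66)
   = 1 / (1 + 15.849 + 0.21878) = 1/17.068 = 0.05859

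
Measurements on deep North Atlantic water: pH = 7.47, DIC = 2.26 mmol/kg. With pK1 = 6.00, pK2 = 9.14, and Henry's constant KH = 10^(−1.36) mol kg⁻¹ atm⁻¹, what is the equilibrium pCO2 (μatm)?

α₀ = 1 / (1 + K1/[H⁺] + K1K2/[H⁺]²) = 1 / (1 + 10^+1.47 + 10^-0.20)
   = 1 / (1 + 29.512 + 0.63096) = 1/31.143 = 0.03211
[CO2*] = α₀ × DIC = 0.03211 × 2.26 = 0.07257 mmol/kg
pCO2 = [CO2*]/KH = 7.257×10^-5 / 4.365×10^-2 = 1660 μatm

pCO2 = 1660 μatm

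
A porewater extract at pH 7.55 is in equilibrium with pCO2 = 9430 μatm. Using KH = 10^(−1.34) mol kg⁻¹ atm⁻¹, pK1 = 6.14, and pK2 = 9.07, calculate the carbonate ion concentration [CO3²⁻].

[CO3²⁻] = 0.335 mmol/kg

[CO2*] = KH · pCO2 = 10^(−1.34) × 9430×10^-6 = 4.310×10^-4 mol/kg
α₀ = 1/(1 + K1/[H⁺] + K1K2/[H⁺]²) = 1/(1 + 10^+1.41 + 10^-0.11) = 0.03639
DIC = [CO2*]/α₀ = 4.310×10^-4 / 0.03639 = 11.84 mmol/kg
[CO3²⁻] = α₂·DIC; α₂ = 0.02825, so [CO3²⁻] = 0.02825 × 11.84 = 0.335 mmol/kg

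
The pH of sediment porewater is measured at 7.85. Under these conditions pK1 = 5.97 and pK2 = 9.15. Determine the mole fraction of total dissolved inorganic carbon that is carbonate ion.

α₂ = 0.0471

α₂ = 1 / (1 + [H⁺]/K2 + [H⁺]²/(K1K2)) = 1 / (1 + 10^+1.30 + 10^-0.58)
   = 1 / (1 + 19.953 + 0.26303) = 1/21.216 = 0.04714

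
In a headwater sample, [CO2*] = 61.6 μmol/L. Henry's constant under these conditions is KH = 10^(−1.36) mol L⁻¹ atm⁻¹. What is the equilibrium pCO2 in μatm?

pCO2 = 1410 μatm

KH = 10^(−1.36) = 4.365×10^-2 mol L⁻¹ atm⁻¹
pCO2 = [CO2*]/KH = 61.6×10^-6 / 4.365×10^-2 = 1.41×10^-3 atm = 1410 μatm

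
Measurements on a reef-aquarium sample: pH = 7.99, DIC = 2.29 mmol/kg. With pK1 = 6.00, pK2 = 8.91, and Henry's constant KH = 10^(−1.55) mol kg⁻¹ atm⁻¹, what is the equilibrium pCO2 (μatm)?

pCO2 = 735 μatm

α₀ = 1 / (1 + K1/[H⁺] + K1K2/[H⁺]²) = 1 / (1 + 10^+1.99 + 10^+1.07)
   = 1 / (1 + 97.724 + 11.749) = 1/110.47 = 0.009052
[CO2*] = α₀ × DIC = 0.009052 × 2.29 = 0.02073 mmol/kg
pCO2 = [CO2*]/KH = 2.073×10^-5 / 2.818×10^-2 = 735 μatm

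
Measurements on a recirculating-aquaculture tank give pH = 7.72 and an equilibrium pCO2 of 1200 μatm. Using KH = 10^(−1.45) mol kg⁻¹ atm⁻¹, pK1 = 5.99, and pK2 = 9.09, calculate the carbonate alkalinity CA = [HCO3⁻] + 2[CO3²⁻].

[CO2*] = KH · pCO2 = 10^(−1.45) × 1200×10^-6 = 4.258×10^-5 mol/kg
α₀ = 1/(1 + K1/[H⁺] + K1K2/[H⁺]²) = 1/(1 + 10^+1.73 + 10^+0.36) = 0.01755
DIC = [CO2*]/α₀ = 4.258×10^-5 / 0.01755 = 2.427 mmol/kg
CA = (α₁ + 2α₂)·DIC = (0.9423 + 2×0.04019) × 2.427 = 2.48 mmol/kg

CA = 2.48 mmol/kg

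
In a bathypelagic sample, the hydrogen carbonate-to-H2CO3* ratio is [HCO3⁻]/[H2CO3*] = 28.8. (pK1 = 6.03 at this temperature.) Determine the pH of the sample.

From K1 = [H⁺][HCO3⁻]/[H2CO3*]:  pH = pK1 + log₁₀([HCO3⁻]/[H2CO3*])
log₁₀(28.8) = +1.459
pH = 6.03 + (+1.459) = 7.49

pH = 7.49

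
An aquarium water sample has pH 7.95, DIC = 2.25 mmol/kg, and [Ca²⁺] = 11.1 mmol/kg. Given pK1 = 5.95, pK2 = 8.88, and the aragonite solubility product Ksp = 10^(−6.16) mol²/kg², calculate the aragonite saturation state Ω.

α₂ = 1 / (1 + [H⁺]/K2 + [H⁺]²/(K1K2)) = 1 / (1 + 10^+0.93 + 10^-1.07)
   = 1 / (1 + 8.5114 + 0.085114) = 1/9.5965 = 0.1042
[CO3²⁻] = α₂ × DIC = 0.1042 × 2.25 = 0.2345 mmol/kg
Ksp = 10^(−6.16) = 6.918×10^-7
Ω = [Ca²⁺][CO3²⁻]/Ksp = (11.1×10^-3)(2.345×10^-4) / 6.918×10^-7 = 3.76

Ω = 3.76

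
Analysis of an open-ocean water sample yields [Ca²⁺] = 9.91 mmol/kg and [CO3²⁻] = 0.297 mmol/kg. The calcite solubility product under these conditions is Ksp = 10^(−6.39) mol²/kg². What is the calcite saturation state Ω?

Ω = 7.22

Ksp = 10^(−6.39) = 4.074×10^-7
Ω = [Ca²⁺][CO3²⁻]/Ksp = (9.91×10^-3)(0.297×10^-3) / 4.074×10^-7 = 7.22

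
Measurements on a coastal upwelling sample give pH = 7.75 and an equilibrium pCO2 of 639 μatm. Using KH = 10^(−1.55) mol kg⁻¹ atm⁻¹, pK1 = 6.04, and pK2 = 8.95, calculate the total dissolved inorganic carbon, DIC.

DIC = 1.00 mmol/kg

[CO2*] = KH · pCO2 = 10^(−1.55) × 639×10^-6 = 1.801×10^-5 mol/kg
α₀ = 1/(1 + K1/[H⁺] + K1K2/[H⁺]²) = 1/(1 + 10^+1.71 + 10^+0.51) = 0.01801
DIC = [CO2*]/α₀ = 1.801×10^-5 / 0.01801 = 1.00 mmol/kg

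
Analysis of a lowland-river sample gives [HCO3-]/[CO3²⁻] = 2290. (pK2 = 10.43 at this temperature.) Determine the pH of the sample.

From K2 = [H⁺][CO3²⁻]/[HCO3-]:  pH = pK2 − log₁₀([HCO3-]/[CO3²⁻])
log₁₀(2290) = +3.360
pH = 10.43 − (+3.360) = 7.07

pH = 7.07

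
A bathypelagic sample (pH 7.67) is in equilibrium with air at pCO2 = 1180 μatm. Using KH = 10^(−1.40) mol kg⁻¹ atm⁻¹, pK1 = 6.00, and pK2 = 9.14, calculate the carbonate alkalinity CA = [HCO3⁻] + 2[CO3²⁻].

CA = 2.35 mmol/kg

[CO2*] = KH · pCO2 = 10^(−1.40) × 1180×10^-6 = 4.698×10^-5 mol/kg
α₀ = 1/(1 + K1/[H⁺] + K1K2/[H⁺]²) = 1/(1 + 10^+1.67 + 10^+0.20) = 0.02026
DIC = [CO2*]/α₀ = 4.698×10^-5 / 0.02026 = 2.319 mmol/kg
CA = (α₁ + 2α₂)·DIC = (0.9476 + 2×0.03211) × 2.319 = 2.35 mmol/kg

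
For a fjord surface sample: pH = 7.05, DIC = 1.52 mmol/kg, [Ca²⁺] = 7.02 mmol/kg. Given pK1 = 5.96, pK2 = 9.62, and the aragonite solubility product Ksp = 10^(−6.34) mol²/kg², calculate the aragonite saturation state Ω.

α₂ = 1 / (1 + [H⁺]/K2 + [H⁺]²/(K1K2)) = 1 / (1 + 10^+2.57 + 10^+1.48)
   = 1 / (1 + 371.54 + 30.200) = 1/402.73 = 0.002483
[CO3²⁻] = α₂ × DIC = 0.002483 × 1.52 = 0.003774 mmol/kg = 3.774 μmol/kg
Ksp = 10^(−6.34) = 4.571×10^-7
Ω = [Ca²⁺][CO3²⁻]/Ksp = (7.02×10^-3)(3.774×10^-6) / 4.571×10^-7 = 0.0580

Ω = 0.0580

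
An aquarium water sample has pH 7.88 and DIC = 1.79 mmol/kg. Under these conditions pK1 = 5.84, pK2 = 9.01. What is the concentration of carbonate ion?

α₂ = 1 / (1 + [H⁺]/K2 + [H⁺]²/(K1K2)) = 1 / (1 + 10^+1.13 + 10^-0.91)
   = 1 / (1 + 13.490 + 0.12303) = 1/14.613 = 0.06843
[CO3²⁻] = α₂ × DIC = 0.06843 × 1.79 = 0.122 mmol/kg

[CO3²⁻] = 0.122 mmol/kg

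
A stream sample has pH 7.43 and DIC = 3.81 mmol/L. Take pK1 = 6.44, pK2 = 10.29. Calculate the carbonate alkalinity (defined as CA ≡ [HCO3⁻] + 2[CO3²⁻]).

CA = [HCO3⁻] + 2[CO3²⁻] = (α₁ + 2α₂)·DIC
At pH 7.43: [H⁺]/K1 = 10^-0.99 = 0.10233, K2/[H⁺] = 10^-2.86 = 0.0013804
α₁ = 1/(1 + 0.10233 + 0.0013804) = 1/1.1037 = 0.9060; α₂ = α₁·K2/[H⁺] = 0.001251
α₁ + 2α₂ = 0.9085
CA = 0.9085 × 3.81 = 3.46 mmol/L

CA = 3.46 mmol/L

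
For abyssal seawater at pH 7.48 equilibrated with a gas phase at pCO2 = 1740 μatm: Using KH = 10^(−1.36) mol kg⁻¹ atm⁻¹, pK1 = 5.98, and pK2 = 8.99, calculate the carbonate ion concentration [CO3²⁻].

[CO3²⁻] = 0.0742 mmol/kg

[CO2*] = KH · pCO2 = 10^(−1.36) × 1740×10^-6 = 7.595×10^-5 mol/kg
α₀ = 1/(1 + K1/[H⁺] + K1K2/[H⁺]²) = 1/(1 + 10^+1.50 + 10^-0.01) = 0.02976
DIC = [CO2*]/α₀ = 7.595×10^-5 / 0.02976 = 2.552 mmol/kg
[CO3²⁻] = α₂·DIC; α₂ = 0.02908, so [CO3²⁻] = 0.02908 × 2.552 = 0.0742 mmol/kg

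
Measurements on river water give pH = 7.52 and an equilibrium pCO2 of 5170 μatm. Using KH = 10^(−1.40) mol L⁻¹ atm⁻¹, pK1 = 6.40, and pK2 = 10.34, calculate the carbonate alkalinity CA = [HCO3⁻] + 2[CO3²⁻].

CA = 2.72 mmol/L

[CO2*] = KH · pCO2 = 10^(−1.40) × 5170×10^-6 = 2.058×10^-4 mol/L
α₀ = 1/(1 + K1/[H⁺] + K1K2/[H⁺]²) = 1/(1 + 10^+1.12 + 10^-1.70) = 0.07041
DIC = [CO2*]/α₀ = 2.058×10^-4 / 0.07041 = 2.923 mmol/L
CA = (α₁ + 2α₂)·DIC = (0.9282 + 2×0.001405) × 2.923 = 2.72 mmol/L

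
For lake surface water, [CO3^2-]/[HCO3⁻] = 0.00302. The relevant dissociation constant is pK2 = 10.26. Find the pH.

From K2 = [H⁺][CO3^2-]/[HCO3⁻]:  pH = pK2 + log₁₀([CO3^2-]/[HCO3⁻])
log₁₀(0.00302) = -2.520
pH = 10.26 + (-2.520) = 7.74

pH = 7.74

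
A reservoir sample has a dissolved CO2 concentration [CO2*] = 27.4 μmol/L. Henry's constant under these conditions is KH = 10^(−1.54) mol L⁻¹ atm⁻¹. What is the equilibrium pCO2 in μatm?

pCO2 = 950 μatm

KH = 10^(−1.54) = 2.884×10^-2 mol L⁻¹ atm⁻¹
pCO2 = [CO2*]/KH = 27.4×10^-6 / 2.884×10^-2 = 9.50×10^-4 atm = 950 μatm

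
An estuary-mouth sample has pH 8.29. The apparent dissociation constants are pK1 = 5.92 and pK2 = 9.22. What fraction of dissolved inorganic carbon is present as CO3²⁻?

α₂ = 1 / (1 + [H⁺]/K2 + [H⁺]²/(K1K2)) = 1 / (1 + 10^+0.93 + 10^-1.44)
   = 1 / (1 + 8.5114 + 0.036308) = 1/9.5477 = 0.1047

α₂ = 0.105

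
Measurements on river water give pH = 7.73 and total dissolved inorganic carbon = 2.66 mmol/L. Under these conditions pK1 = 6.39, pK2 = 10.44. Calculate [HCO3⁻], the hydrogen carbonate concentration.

[HCO3⁻] = 2.54 mmol/L

α₁ = 1 / (1 + [H⁺]/K1 + K2/[H⁺]) = 1 / (1 + 10^-1.34 + 10^-2.71)
   = 1 / (1 + 0.045709 + 0.0019498) = 1/1.0477 = 0.9545
[HCO3⁻] = α₁ × DIC = 0.9545 × 2.66 = 2.54 mmol/L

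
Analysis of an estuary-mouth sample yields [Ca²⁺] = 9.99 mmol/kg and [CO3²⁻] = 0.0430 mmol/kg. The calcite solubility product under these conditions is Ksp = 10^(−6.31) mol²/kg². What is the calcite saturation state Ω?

Ksp = 10^(−6.31) = 4.898×10^-7
Ω = [Ca²⁺][CO3²⁻]/Ksp = (9.99×10^-3)(0.0430×10^-3) / 4.898×10^-7 = 0.877

Ω = 0.877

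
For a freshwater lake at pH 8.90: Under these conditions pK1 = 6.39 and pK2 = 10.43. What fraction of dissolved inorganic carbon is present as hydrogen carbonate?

α₁ = 0.968

α₁ = 1 / (1 + [H⁺]/K1 + K2/[H⁺]) = 1 / (1 + 10^-2.51 + 10^-1.53)
   = 1 / (1 + 0.0030903 + 0.029512) = 1/1.0326 = 0.9684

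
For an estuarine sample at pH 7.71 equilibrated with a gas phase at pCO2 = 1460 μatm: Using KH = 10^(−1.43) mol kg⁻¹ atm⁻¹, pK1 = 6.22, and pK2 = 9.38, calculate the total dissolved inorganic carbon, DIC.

[CO2*] = KH · pCO2 = 10^(−1.43) × 1460×10^-6 = 5.424×10^-5 mol/kg
α₀ = 1/(1 + K1/[H⁺] + K1K2/[H⁺]²) = 1/(1 + 10^+1.49 + 10^-0.18) = 0.03071
DIC = [CO2*]/α₀ = 5.424×10^-5 / 0.03071 = 1.77 mmol/kg

DIC = 1.77 mmol/kg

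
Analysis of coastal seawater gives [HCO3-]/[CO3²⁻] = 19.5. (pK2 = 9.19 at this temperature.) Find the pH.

pH = 7.90

From K2 = [H⁺][CO3²⁻]/[HCO3-]:  pH = pK2 − log₁₀([HCO3-]/[CO3²⁻])
log₁₀(19.5) = +1.290
pH = 9.19 − (+1.290) = 7.90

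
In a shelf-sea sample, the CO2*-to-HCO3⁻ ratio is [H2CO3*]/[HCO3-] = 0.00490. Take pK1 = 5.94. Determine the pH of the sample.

From K1 = [H⁺][HCO3-]/[H2CO3*]:  pH = pK1 − log₁₀([H2CO3*]/[HCO3-])
log₁₀(0.00490) = -2.310
pH = 5.94 − (-2.310) = 8.25

pH = 8.25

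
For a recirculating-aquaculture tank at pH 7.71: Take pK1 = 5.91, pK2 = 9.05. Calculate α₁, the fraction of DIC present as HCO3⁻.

α₁ = 0.942

α₁ = 1 / (1 + [H⁺]/K1 + K2/[H⁺]) = 1 / (1 + 10^-1.80 + 10^-1.34)
   = 1 / (1 + 0.015849 + 0.045709) = 1/1.0616 = 0.9420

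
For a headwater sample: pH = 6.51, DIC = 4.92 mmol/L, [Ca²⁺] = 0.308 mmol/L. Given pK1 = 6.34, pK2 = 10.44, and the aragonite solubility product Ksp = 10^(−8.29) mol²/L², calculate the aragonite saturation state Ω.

Ω = 0.0207

α₂ = 1 / (1 + [H⁺]/K2 + [H⁺]²/(K1K2)) = 1 / (1 + 10^+3.93 + 10^+3.76)
   = 1 / (1 + 8511.4 + 5754.4) = 1/1.4267×10^4 = 7.009×10^-5
[CO3²⁻] = α₂ × DIC = 7.009×10^-5 × 4.92 = 0.0003449 mmol/L = 0.3449 μmol/L
Ksp = 10^(−8.29) = 5.129×10^-9
Ω = [Ca²⁺][CO3²⁻]/Ksp = (0.308×10^-3)(3.449×10^-7) / 5.129×10^-9 = 0.0207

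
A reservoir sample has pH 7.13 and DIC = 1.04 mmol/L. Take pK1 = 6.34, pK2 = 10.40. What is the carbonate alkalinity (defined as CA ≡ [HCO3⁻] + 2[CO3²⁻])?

CA = [HCO3⁻] + 2[CO3²⁻] = (α₁ + 2α₂)·DIC
At pH 7.13: [H⁺]/K1 = 10^-0.79 = 0.16218, K2/[H⁺] = 10^-3.27 = 0.00053703
α₁ = 1/(1 + 0.16218 + 0.00053703) = 1/1.1627 = 0.8601; α₂ = α₁·K2/[H⁺] = 0.0004619
α₁ + 2α₂ = 0.8610
CA = 0.8610 × 1.04 = 0.895 mmol/L

CA = 0.895 mmol/L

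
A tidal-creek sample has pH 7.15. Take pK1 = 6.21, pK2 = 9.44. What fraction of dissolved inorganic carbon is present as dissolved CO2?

α₀ = 1 / (1 + K1/[H⁺] + K1K2/[H⁺]²) = 1 / (1 + 10^+0.94 + 10^-1.35)
   = 1 / (1 + 8.7096 + 0.044668) = 1/9.7543 = 0.1025

α₀ = 0.103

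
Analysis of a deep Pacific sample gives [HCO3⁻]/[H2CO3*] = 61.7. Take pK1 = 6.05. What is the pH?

From K1 = [H⁺][HCO3⁻]/[H2CO3*]:  pH = pK1 + log₁₀([HCO3⁻]/[H2CO3*])
log₁₀(61.7) = +1.790
pH = 6.05 + (+1.790) = 7.84

pH = 7.84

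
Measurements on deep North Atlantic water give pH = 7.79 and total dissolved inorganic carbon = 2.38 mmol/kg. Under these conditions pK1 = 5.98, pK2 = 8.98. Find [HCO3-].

[HCO3⁻] = 2.20 mmol/kg

α₁ = 1 / (1 + [H⁺]/K1 + K2/[H⁺]) = 1 / (1 + 10^-1.81 + 10^-1.19)
   = 1 / (1 + 0.015488 + 0.064565) = 1/1.0801 = 0.9259
[HCO3⁻] = α₁ × DIC = 0.9259 × 2.38 = 2.20 mmol/kg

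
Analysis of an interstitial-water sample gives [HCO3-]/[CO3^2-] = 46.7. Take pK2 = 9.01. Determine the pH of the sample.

pH = 7.34

From K2 = [H⁺][CO3^2-]/[HCO3-]:  pH = pK2 − log₁₀([HCO3-]/[CO3^2-])
log₁₀(46.7) = +1.669
pH = 9.01 − (+1.669) = 7.34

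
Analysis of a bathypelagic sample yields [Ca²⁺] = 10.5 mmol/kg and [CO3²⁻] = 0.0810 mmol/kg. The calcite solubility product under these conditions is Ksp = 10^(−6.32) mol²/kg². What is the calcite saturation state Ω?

Ω = 1.78

Ksp = 10^(−6.32) = 4.786×10^-7
Ω = [Ca²⁺][CO3²⁻]/Ksp = (10.5×10^-3)(0.0810×10^-3) / 4.786×10^-7 = 1.78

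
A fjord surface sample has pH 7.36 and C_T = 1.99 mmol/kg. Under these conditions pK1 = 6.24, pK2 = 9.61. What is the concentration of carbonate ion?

[CO3²⁻] = 10.3 μmol/kg

α₂ = 1 / (1 + [H⁺]/K2 + [H⁺]²/(K1K2)) = 1 / (1 + 10^+2.25 + 10^+1.13)
   = 1 / (1 + 177.83 + 13.490) = 1/192.32 = 0.005200
[CO3²⁻] = α₂ × DIC = 0.005200 × 1.99 = 0.0103 mmol/kg = 10.3 μmol/kg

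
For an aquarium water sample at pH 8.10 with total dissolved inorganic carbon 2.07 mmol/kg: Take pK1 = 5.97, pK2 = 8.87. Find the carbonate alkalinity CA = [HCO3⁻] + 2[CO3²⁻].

CA = [HCO3⁻] + 2[CO3²⁻] = (α₁ + 2α₂)·DIC
At pH 8.10: [H⁺]/K1 = 10^-2.13 = 0.0074131, K2/[H⁺] = 10^-0.77 = 0.16982
α₁ = 1/(1 + 0.0074131 + 0.16982) = 1/1.1772 = 0.8494; α₂ = α₁·K2/[H⁺] = 0.1443
α₁ + 2α₂ = 1.1380
CA = 1.1380 × 2.07 = 2.36 mmol/kg

CA = 2.36 mmol/kg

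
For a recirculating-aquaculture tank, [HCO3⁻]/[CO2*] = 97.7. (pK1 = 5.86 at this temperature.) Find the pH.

From K1 = [H⁺][HCO3⁻]/[CO2*]:  pH = pK1 + log₁₀([HCO3⁻]/[CO2*])
log₁₀(97.7) = +1.990
pH = 5.86 + (+1.990) = 7.85

pH = 7.85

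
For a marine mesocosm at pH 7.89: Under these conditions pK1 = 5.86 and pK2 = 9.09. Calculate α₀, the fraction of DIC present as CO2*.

α₀ = 1 / (1 + K1/[H⁺] + K1K2/[H⁺]²) = 1 / (1 + 10^+2.03 + 10^+0.83)
   = 1 / (1 + 107.15 + 6.7608) = 1/114.91 = 0.008702

α₀ = 0.00870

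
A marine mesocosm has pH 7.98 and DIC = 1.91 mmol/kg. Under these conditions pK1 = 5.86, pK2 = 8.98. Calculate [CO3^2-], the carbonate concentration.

α₂ = 1 / (1 + [H⁺]/K2 + [H⁺]²/(K1K2)) = 1 / (1 + 10^+1.00 + 10^-1.12)
   = 1 / (1 + 10.000 + 0.075858) = 1/11.076 = 0.09029
[CO3²⁻] = α₂ × DIC = 0.09029 × 1.91 = 0.172 mmol/kg

[CO3²⁻] = 0.172 mmol/kg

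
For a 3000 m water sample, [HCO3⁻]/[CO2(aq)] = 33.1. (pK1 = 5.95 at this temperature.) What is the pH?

From K1 = [H⁺][HCO3⁻]/[CO2(aq)]:  pH = pK1 + log₁₀([HCO3⁻]/[CO2(aq)])
log₁₀(33.1) = +1.520
pH = 5.95 + (+1.520) = 7.47

pH = 7.47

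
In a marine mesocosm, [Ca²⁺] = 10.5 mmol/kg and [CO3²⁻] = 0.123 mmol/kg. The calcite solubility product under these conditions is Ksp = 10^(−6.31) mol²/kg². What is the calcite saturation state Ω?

Ω = 2.64

Ksp = 10^(−6.31) = 4.898×10^-7
Ω = [Ca²⁺][CO3²⁻]/Ksp = (10.5×10^-3)(0.123×10^-3) / 4.898×10^-7 = 2.64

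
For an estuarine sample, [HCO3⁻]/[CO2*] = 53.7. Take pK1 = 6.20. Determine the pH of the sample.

From K1 = [H⁺][HCO3⁻]/[CO2*]:  pH = pK1 + log₁₀([HCO3⁻]/[CO2*])
log₁₀(53.7) = +1.730
pH = 6.20 + (+1.730) = 7.93

pH = 7.93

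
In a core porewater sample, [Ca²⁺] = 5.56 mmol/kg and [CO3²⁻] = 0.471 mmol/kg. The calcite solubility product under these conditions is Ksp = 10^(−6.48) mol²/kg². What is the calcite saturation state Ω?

Ω = 7.91

Ksp = 10^(−6.48) = 3.311×10^-7
Ω = [Ca²⁺][CO3²⁻]/Ksp = (5.56×10^-3)(0.471×10^-3) / 3.311×10^-7 = 7.91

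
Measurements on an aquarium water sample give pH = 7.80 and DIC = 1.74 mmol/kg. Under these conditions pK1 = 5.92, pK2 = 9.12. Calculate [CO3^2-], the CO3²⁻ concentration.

α₂ = 1 / (1 + [H⁺]/K2 + [H⁺]²/(K1K2)) = 1 / (1 + 10^+1.32 + 10^-0.56)
   = 1 / (1 + 20.893 + 0.27542) = 1/22.168 = 0.04511
[CO3²⁻] = α₂ × DIC = 0.04511 × 1.74 = 0.0785 mmol/kg

[CO3²⁻] = 0.0785 mmol/kg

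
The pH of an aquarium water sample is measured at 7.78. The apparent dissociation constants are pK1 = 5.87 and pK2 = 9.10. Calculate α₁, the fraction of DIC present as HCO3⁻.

α₁ = 0.943

α₁ = 1 / (1 + [H⁺]/K1 + K2/[H⁺]) = 1 / (1 + 10^-1.91 + 10^-1.32)
   = 1 / (1 + 0.012303 + 0.047863) = 1/1.0602 = 0.9432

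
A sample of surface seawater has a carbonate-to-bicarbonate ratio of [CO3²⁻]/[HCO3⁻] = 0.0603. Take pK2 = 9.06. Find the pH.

pH = 7.84

From K2 = [H⁺][CO3²⁻]/[HCO3⁻]:  pH = pK2 + log₁₀([CO3²⁻]/[HCO3⁻])
log₁₀(0.0603) = -1.220
pH = 9.06 + (-1.220) = 7.84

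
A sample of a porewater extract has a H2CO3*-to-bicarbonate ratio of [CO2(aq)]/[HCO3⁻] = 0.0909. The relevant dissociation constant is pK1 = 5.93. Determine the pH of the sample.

From K1 = [H⁺][HCO3⁻]/[CO2(aq)]:  pH = pK1 − log₁₀([CO2(aq)]/[HCO3⁻])
log₁₀(0.0909) = -1.041
pH = 5.93 − (-1.041) = 6.97

pH = 6.97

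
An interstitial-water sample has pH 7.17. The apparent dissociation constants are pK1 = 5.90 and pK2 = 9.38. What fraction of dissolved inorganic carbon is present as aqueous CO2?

α₀ = 0.0507

α₀ = 1 / (1 + K1/[H⁺] + K1K2/[H⁺]²) = 1 / (1 + 10^+1.27 + 10^-0.94)
   = 1 / (1 + 18.621 + 0.11482) = 1/19.736 = 0.05067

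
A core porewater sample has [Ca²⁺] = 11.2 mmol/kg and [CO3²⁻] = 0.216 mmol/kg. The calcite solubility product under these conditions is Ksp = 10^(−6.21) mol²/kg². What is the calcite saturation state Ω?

Ω = 3.92

Ksp = 10^(−6.21) = 6.166×10^-7
Ω = [Ca²⁺][CO3²⁻]/Ksp = (11.2×10^-3)(0.216×10^-3) / 6.166×10^-7 = 3.92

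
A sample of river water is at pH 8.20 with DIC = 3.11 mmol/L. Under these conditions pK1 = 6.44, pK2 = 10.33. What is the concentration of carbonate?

[CO3²⁻] = 0.0225 mmol/L

α₂ = 1 / (1 + [H⁺]/K2 + [H⁺]²/(K1K2)) = 1 / (1 + 10^+2.13 + 10^+0.37)
   = 1 / (1 + 134.90 + 2.3442) = 1/138.24 = 0.007234
[CO3²⁻] = α₂ × DIC = 0.007234 × 3.11 = 0.0225 mmol/L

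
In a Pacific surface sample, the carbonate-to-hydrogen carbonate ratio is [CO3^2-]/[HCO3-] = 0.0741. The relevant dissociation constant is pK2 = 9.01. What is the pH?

From K2 = [H⁺][CO3^2-]/[HCO3-]:  pH = pK2 + log₁₀([CO3^2-]/[HCO3-])
log₁₀(0.0741) = -1.130
pH = 9.01 + (-1.130) = 7.88

pH = 7.88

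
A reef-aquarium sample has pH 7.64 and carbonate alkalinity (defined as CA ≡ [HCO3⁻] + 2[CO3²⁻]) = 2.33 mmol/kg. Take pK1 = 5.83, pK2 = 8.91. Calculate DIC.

DIC = 2.25 mmol/kg

CA = [HCO3⁻] + 2[CO3²⁻] = (α₁ + 2α₂)·DIC
At pH 7.64: [H⁺]/K1 = 10^-1.81 = 0.015488, K2/[H⁺] = 10^-1.27 = 0.053703
α₁ = 1/(1 + 0.015488 + 0.053703) = 1/1.0692 = 0.9353; α₂ = α₁·K2/[H⁺] = 0.05023
α₁ + 2α₂ = 1.0357
DIC = CA / (α₁ + 2α₂) = 2.33 / 1.0357 = 2.25 mmol/kg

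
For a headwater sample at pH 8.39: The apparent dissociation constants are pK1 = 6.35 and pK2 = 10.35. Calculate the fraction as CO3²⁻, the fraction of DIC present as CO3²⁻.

α₂ = 1 / (1 + [H⁺]/K2 + [H⁺]²/(K1K2)) = 1 / (1 + 10^+1.96 + 10^-0.08)
   = 1 / (1 + 91.201 + 0.83176) = 1/93.033 = 0.01075

α₂ = 0.0107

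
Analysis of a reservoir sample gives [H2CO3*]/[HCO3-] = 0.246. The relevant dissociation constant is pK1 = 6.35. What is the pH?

From K1 = [H⁺][HCO3-]/[H2CO3*]:  pH = pK1 − log₁₀([H2CO3*]/[HCO3-])
log₁₀(0.246) = -0.609
pH = 6.35 − (-0.609) = 6.96

pH = 6.96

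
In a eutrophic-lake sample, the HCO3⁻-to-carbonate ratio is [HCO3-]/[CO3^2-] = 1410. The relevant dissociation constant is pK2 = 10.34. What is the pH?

pH = 7.19

From K2 = [H⁺][CO3^2-]/[HCO3-]:  pH = pK2 − log₁₀([HCO3-]/[CO3^2-])
log₁₀(1410) = +3.149
pH = 10.34 − (+3.149) = 7.19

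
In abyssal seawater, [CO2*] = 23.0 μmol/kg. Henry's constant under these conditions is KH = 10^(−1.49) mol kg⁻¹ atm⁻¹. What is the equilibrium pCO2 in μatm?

KH = 10^(−1.49) = 3.236×10^-2 mol kg⁻¹ atm⁻¹
pCO2 = [CO2*]/KH = 23.0×10^-6 / 3.236×10^-2 = 7.11×10^-4 atm = 711 μatm

pCO2 = 711 μatm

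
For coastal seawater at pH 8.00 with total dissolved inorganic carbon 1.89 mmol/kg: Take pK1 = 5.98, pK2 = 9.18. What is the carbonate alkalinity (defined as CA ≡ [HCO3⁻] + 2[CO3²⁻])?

CA = [HCO3⁻] + 2[CO3²⁻] = (α₁ + 2α₂)·DIC
At pH 8.00: [H⁺]/K1 = 10^-2.02 = 0.0095499, K2/[H⁺] = 10^-1.18 = 0.066069
α₁ = 1/(1 + 0.0095499 + 0.066069) = 1/1.0756 = 0.9297; α₂ = α₁·K2/[H⁺] = 0.06142
α₁ + 2α₂ = 1.0525
CA = 1.0525 × 1.89 = 1.99 mmol/kg

CA = 1.99 mmol/kg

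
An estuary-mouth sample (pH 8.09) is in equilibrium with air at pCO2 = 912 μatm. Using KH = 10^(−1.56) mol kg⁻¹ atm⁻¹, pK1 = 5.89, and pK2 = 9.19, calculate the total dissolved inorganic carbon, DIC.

[CO2*] = KH · pCO2 = 10^(−1.56) × 912×10^-6 = 2.512×10^-5 mol/kg
α₀ = 1/(1 + K1/[H⁺] + K1K2/[H⁺]²) = 1/(1 + 10^+2.20 + 10^+1.10) = 0.005811
DIC = [CO2*]/α₀ = 2.512×10^-5 / 0.005811 = 4.32 mmol/kg

DIC = 4.32 mmol/kg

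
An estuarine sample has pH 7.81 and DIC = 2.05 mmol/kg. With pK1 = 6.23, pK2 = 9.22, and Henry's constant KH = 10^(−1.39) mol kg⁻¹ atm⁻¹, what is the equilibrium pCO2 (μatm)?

α₀ = 1 / (1 + K1/[H⁺] + K1K2/[H⁺]²) = 1 / (1 + 10^+1.58 + 10^+0.17)
   = 1 / (1 + 38.019 + 1.4791) = 1/40.498 = 0.02469
[CO2*] = α₀ × DIC = 0.02469 × 2.05 = 0.05062 mmol/kg
pCO2 = [CO2*]/KH = 5.062×10^-5 / 4.074×10^-2 = 1240 μatm

pCO2 = 1240 μatm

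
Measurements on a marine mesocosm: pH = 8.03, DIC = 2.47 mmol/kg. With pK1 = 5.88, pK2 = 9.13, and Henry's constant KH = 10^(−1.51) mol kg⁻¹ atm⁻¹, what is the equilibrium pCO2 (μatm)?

α₀ = 1 / (1 + K1/[H⁺] + K1K2/[H⁺]²) = 1 / (1 + 10^+2.15 + 10^+1.05)
   = 1 / (1 + 141.25 + 11.220) = 1/153.47 = 0.006516
[CO2*] = α₀ × DIC = 0.006516 × 2.47 = 0.01609 mmol/kg = 16.09 μmol/kg
pCO2 = [CO2*]/KH = 1.609×10^-5 / 3.090×10^-2 = 521 μatm

pCO2 = 521 μatm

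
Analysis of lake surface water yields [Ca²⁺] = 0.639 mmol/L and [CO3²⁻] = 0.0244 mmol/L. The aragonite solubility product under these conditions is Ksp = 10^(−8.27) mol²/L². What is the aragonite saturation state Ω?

Ω = 2.90

Ksp = 10^(−8.27) = 5.370×10^-9
Ω = [Ca²⁺][CO3²⁻]/Ksp = (0.639×10^-3)(0.0244×10^-3) / 5.370×10^-9 = 2.90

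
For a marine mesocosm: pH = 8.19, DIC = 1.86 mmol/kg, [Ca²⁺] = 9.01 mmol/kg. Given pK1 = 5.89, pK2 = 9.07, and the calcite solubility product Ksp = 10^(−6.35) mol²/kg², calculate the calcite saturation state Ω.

α₂ = 1 / (1 + [H⁺]/K2 + [H⁺]²/(K1K2)) = 1 / (1 + 10^+0.88 + 10^-1.42)
   = 1 / (1 + 7.5858 + 0.038019) = 1/8.6238 = 0.1160
[CO3²⁻] = α₂ × DIC = 0.1160 × 1.86 = 0.2157 mmol/kg
Ksp = 10^(−6.35) = 4.467×10^-7
Ω = [Ca²⁺][CO3²⁻]/Ksp = (9.01×10^-3)(2.157×10^-4) / 4.467×10^-7 = 4.35

Ω = 4.35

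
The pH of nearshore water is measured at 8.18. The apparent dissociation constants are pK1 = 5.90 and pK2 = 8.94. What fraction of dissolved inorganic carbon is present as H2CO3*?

α₀ = 1 / (1 + K1/[H⁺] + K1K2/[H⁺]²) = 1 / (1 + 10^+2.28 + 10^+1.52)
   = 1 / (1 + 190.55 + 33.113) = 1/224.66 = 0.004451

α₀ = 0.00445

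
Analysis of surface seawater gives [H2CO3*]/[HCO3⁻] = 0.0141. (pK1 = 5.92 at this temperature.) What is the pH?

pH = 7.77

From K1 = [H⁺][HCO3⁻]/[H2CO3*]:  pH = pK1 − log₁₀([H2CO3*]/[HCO3⁻])
log₁₀(0.0141) = -1.851
pH = 5.92 − (-1.851) = 7.77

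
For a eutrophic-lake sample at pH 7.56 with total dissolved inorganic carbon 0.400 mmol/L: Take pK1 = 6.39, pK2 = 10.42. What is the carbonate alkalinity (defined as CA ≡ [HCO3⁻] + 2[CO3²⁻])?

CA = [HCO3⁻] + 2[CO3²⁻] = (α₁ + 2α₂)·DIC
At pH 7.56: [H⁺]/K1 = 10^-1.17 = 0.067608, K2/[H⁺] = 10^-2.86 = 0.0013804
α₁ = 1/(1 + 0.067608 + 0.0013804) = 1/1.0690 = 0.9355; α₂ = α₁·K2/[H⁺] = 0.001291
α₁ + 2α₂ = 0.9380
CA = 0.9380 × 0.400 = 0.375 mmol/L

CA = 0.375 mmol/L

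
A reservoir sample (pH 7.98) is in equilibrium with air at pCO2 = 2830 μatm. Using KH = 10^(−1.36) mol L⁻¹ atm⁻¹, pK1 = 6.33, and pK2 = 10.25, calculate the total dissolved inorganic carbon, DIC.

DIC = 5.67 mmol/L

[CO2*] = KH · pCO2 = 10^(−1.36) × 2830×10^-6 = 1.235×10^-4 mol/L
α₀ = 1/(1 + K1/[H⁺] + K1K2/[H⁺]²) = 1/(1 + 10^+1.65 + 10^-0.62) = 0.02178
DIC = [CO2*]/α₀ = 1.235×10^-4 / 0.02178 = 5.67 mmol/L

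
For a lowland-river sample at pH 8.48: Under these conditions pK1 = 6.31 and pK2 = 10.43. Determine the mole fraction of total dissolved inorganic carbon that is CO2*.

α₀ = 1 / (1 + K1/[H⁺] + K1K2/[H⁺]²) = 1 / (1 + 10^+2.17 + 10^+0.22)
   = 1 / (1 + 147.91 + 1.6596) = 1/150.57 = 0.006641

α₀ = 0.00664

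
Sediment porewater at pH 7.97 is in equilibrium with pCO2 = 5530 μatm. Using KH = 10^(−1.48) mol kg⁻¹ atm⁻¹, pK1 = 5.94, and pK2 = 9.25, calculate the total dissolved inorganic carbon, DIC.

[CO2*] = KH · pCO2 = 10^(−1.48) × 5530×10^-6 = 1.831×10^-4 mol/kg
α₀ = 1/(1 + K1/[H⁺] + K1K2/[H⁺]²) = 1/(1 + 10^+2.03 + 10^+0.75) = 0.008789
DIC = [CO2*]/α₀ = 1.831×10^-4 / 0.008789 = 20.8 mmol/kg

DIC = 20.8 mmol/kg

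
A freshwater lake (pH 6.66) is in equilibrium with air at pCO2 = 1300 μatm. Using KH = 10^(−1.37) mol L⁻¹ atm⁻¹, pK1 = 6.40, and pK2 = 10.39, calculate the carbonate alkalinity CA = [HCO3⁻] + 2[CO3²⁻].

CA = 0.101 mmol/L

[CO2*] = KH · pCO2 = 10^(−1.37) × 1300×10^-6 = 5.546×10^-5 mol/L
α₀ = 1/(1 + K1/[H⁺] + K1K2/[H⁺]²) = 1/(1 + 10^+0.26 + 10^-3.47) = 0.3546
DIC = [CO2*]/α₀ = 5.546×10^-5 / 0.3546 = 0.1564 mmol/L
CA = (α₁ + 2α₂)·DIC = (0.6453 + 2×0.0001202) × 0.1564 = 0.101 mmol/L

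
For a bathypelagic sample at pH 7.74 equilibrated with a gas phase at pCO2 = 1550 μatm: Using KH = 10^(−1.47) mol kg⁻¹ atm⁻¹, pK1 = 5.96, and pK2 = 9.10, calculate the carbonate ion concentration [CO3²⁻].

[CO3²⁻] = 0.138 mmol/kg

[CO2*] = KH · pCO2 = 10^(−1.47) × 1550×10^-6 = 5.252×10^-5 mol/kg
α₀ = 1/(1 + K1/[H⁺] + K1K2/[H⁺]²) = 1/(1 + 10^+1.78 + 10^+0.42) = 0.01565
DIC = [CO2*]/α₀ = 5.252×10^-5 / 0.01565 = 3.355 mmol/kg
[CO3²⁻] = α₂·DIC; α₂ = 0.04117, so [CO3²⁻] = 0.04117 × 3.355 = 0.138 mmol/kg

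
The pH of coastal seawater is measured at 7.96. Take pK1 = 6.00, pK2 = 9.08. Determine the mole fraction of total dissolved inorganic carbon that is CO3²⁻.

α₂ = 0.0698

α₂ = 1 / (1 + [H⁺]/K2 + [H⁺]²/(K1K2)) = 1 / (1 + 10^+1.12 + 10^-0.84)
   = 1 / (1 + 13.183 + 0.14454) = 1/14.327 = 0.06980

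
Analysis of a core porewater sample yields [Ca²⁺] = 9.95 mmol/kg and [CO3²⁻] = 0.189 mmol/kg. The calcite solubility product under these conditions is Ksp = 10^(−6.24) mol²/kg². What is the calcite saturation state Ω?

Ksp = 10^(−6.24) = 5.754×10^-7
Ω = [Ca²⁺][CO3²⁻]/Ksp = (9.95×10^-3)(0.189×10^-3) / 5.754×10^-7 = 3.27

Ω = 3.27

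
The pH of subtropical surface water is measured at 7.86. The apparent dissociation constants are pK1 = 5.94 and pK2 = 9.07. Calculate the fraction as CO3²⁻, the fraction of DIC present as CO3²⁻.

α₂ = 0.0574

α₂ = 1 / (1 + [H⁺]/K2 + [H⁺]²/(K1K2)) = 1 / (1 + 10^+1.21 + 10^-0.71)
   = 1 / (1 + 16.218 + 0.19498) = 1/17.413 = 0.05743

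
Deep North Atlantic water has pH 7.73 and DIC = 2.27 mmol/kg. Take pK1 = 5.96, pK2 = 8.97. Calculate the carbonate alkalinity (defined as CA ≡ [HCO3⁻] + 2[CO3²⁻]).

CA = 2.36 mmol/kg

CA = [HCO3⁻] + 2[CO3²⁻] = (α₁ + 2α₂)·DIC
At pH 7.73: [H⁺]/K1 = 10^-1.77 = 0.016982, K2/[H⁺] = 10^-1.24 = 0.057544
α₁ = 1/(1 + 0.016982 + 0.057544) = 1/1.0745 = 0.9306; α₂ = α₁·K2/[H⁺] = 0.05355
α₁ + 2α₂ = 1.0377
CA = 1.0377 × 2.27 = 2.36 mmol/kg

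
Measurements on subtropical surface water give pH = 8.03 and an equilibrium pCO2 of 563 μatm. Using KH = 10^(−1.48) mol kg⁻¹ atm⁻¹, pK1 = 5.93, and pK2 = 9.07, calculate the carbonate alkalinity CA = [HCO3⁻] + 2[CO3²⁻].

CA = 2.78 mmol/kg

[CO2*] = KH · pCO2 = 10^(−1.48) × 563×10^-6 = 1.864×10^-5 mol/kg
α₀ = 1/(1 + K1/[H⁺] + K1K2/[H⁺]²) = 1/(1 + 10^+2.10 + 10^+1.06) = 0.007227
DIC = [CO2*]/α₀ = 1.864×10^-5 / 0.007227 = 2.580 mmol/kg
CA = (α₁ + 2α₂)·DIC = (0.9098 + 2×0.08297) × 2.580 = 2.78 mmol/kg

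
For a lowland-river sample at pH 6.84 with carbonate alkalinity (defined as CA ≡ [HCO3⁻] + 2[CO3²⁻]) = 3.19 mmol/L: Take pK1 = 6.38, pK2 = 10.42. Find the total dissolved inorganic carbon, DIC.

DIC = 4.29 mmol/L

CA = [HCO3⁻] + 2[CO3²⁻] = (α₁ + 2α₂)·DIC
At pH 6.84: [H⁺]/K1 = 10^-0.46 = 0.34674, K2/[H⁺] = 10^-3.58 = 0.00026303
α₁ = 1/(1 + 0.34674 + 0.00026303) = 1/1.3470 = 0.7424; α₂ = α₁·K2/[H⁺] = 0.0001953
α₁ + 2α₂ = 0.7428
DIC = CA / (α₁ + 2α₂) = 3.19 / 0.7428 = 4.29 mmol/L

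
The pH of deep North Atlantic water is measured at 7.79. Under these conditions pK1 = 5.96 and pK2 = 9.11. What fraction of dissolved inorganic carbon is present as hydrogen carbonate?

α₁ = 1 / (1 + [H⁺]/K1 + K2/[H⁺]) = 1 / (1 + 10^-1.83 + 10^-1.32)
   = 1 / (1 + 0.014791 + 0.047863) = 1/1.0627 = 0.9410

α₁ = 0.941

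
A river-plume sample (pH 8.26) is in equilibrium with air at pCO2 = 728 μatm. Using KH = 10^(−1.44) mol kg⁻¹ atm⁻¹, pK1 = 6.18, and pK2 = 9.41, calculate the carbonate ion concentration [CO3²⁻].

[CO3²⁻] = 0.225 mmol/kg

[CO2*] = KH · pCO2 = 10^(−1.44) × 728×10^-6 = 2.643×10^-5 mol/kg
α₀ = 1/(1 + K1/[H⁺] + K1K2/[H⁺]²) = 1/(1 + 10^+2.08 + 10^+0.93) = 0.007708
DIC = [CO2*]/α₀ = 2.643×10^-5 / 0.007708 = 3.429 mmol/kg
[CO3²⁻] = α₂·DIC; α₂ = 0.06560, so [CO3²⁻] = 0.06560 × 3.429 = 0.225 mmol/kg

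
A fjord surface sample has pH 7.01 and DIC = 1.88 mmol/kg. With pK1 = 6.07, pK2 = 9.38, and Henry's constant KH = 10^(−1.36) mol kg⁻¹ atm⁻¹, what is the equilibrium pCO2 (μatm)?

pCO2 = 4420 μatm

α₀ = 1 / (1 + K1/[H⁺] + K1K2/[H⁺]²) = 1 / (1 + 10^+0.94 + 10^-1.43)
   = 1 / (1 + 8.7096 + 0.037154) = 1/9.7468 = 0.1026
[CO2*] = α₀ × DIC = 0.1026 × 1.88 = 0.1929 mmol/kg
pCO2 = [CO2*]/KH = 1.929×10^-4 / 4.365×10^-2 = 4420 μatm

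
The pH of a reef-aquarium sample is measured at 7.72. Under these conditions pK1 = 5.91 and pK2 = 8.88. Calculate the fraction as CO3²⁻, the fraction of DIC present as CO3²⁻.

α₂ = 0.0638

α₂ = 1 / (1 + [H⁺]/K2 + [H⁺]²/(K1K2)) = 1 / (1 + 10^+1.16 + 10^-0.65)
   = 1 / (1 + 14.454 + 0.22387) = 1/15.678 = 0.06378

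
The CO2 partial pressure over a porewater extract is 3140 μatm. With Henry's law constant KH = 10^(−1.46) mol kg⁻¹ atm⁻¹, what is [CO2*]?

KH = 10^(−1.46) = 3.467×10^-2 mol kg⁻¹ atm⁻¹
[CO2*] = KH · pCO2 = 3.467×10^-2 × 3140×10^-6 atm = 1.09×10^-4 mol/kg

[CO2*] = 109 μmol/kg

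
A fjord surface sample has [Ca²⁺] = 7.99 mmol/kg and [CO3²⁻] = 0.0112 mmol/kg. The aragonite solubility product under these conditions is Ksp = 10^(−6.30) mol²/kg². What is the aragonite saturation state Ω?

Ksp = 10^(−6.30) = 5.012×10^-7
Ω = [Ca²⁺][CO3²⁻]/Ksp = (7.99×10^-3)(0.0112×10^-3) / 5.012×10^-7 = 0.179

Ω = 0.179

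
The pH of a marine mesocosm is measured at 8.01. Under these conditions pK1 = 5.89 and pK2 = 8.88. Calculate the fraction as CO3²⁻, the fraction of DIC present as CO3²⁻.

α₂ = 0.118

α₂ = 1 / (1 + [H⁺]/K2 + [H⁺]²/(K1K2)) = 1 / (1 + 10^+0.87 + 10^-1.25)
   = 1 / (1 + 7.4131 + 0.056234) = 1/8.4693 = 0.1181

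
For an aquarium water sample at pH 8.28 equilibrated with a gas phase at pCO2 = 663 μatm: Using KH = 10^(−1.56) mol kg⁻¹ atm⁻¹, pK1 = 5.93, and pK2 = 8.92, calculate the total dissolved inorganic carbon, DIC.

[CO2*] = KH · pCO2 = 10^(−1.56) × 663×10^-6 = 1.826×10^-5 mol/kg
α₀ = 1/(1 + K1/[H⁺] + K1K2/[H⁺]²) = 1/(1 + 10^+2.35 + 10^+1.71) = 0.003621
DIC = [CO2*]/α₀ = 1.826×10^-5 / 0.003621 = 5.04 mmol/kg

DIC = 5.04 mmol/kg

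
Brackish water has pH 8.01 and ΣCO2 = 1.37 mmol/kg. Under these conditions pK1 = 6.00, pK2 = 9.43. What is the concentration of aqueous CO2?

[CO2*] = 12.8 μmol/kg

α₀ = 1 / (1 + K1/[H⁺] + K1K2/[H⁺]²) = 1 / (1 + 10^+2.01 + 10^+0.59)
   = 1 / (1 + 102.33 + 3.8905) = 1/107.22 = 0.009327
[CO2*] = α₀ × DIC = 0.009327 × 1.37 = 0.0128 mmol/kg = 12.8 μmol/kg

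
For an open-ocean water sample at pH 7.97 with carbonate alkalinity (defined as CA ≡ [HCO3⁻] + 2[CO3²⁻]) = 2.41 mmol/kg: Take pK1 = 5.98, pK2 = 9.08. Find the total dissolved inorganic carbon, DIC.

CA = [HCO3⁻] + 2[CO3²⁻] = (α₁ + 2α₂)·DIC
At pH 7.97: [H⁺]/K1 = 10^-1.99 = 0.010233, K2/[H⁺] = 10^-1.11 = 0.077625
α₁ = 1/(1 + 0.010233 + 0.077625) = 1/1.0879 = 0.9192; α₂ = α₁·K2/[H⁺] = 0.07136
α₁ + 2α₂ = 1.0619
DIC = CA / (α₁ + 2α₂) = 2.41 / 1.0619 = 2.27 mmol/kg

DIC = 2.27 mmol/kg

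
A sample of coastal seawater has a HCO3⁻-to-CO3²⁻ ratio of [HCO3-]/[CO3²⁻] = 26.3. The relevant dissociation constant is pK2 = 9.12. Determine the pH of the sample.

pH = 7.70

From K2 = [H⁺][CO3²⁻]/[HCO3-]:  pH = pK2 − log₁₀([HCO3-]/[CO3²⁻])
log₁₀(26.3) = +1.420
pH = 9.12 − (+1.420) = 7.70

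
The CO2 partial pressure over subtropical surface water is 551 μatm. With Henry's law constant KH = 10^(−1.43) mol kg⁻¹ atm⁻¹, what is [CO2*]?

KH = 10^(−1.43) = 3.715×10^-2 mol kg⁻¹ atm⁻¹
[CO2*] = KH · pCO2 = 3.715×10^-2 × 551×10^-6 atm = 2.05×10^-5 mol/kg

[CO2*] = 20.5 μmol/kg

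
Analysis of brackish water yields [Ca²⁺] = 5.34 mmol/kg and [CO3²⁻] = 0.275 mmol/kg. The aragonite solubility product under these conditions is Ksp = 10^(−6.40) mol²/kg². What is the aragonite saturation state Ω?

Ω = 3.69

Ksp = 10^(−6.40) = 3.981×10^-7
Ω = [Ca²⁺][CO3²⁻]/Ksp = (5.34×10^-3)(0.275×10^-3) / 3.981×10^-7 = 3.69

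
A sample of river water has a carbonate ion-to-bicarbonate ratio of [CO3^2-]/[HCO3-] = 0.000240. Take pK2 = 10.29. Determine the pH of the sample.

From K2 = [H⁺][CO3^2-]/[HCO3-]:  pH = pK2 + log₁₀([CO3^2-]/[HCO3-])
log₁₀(0.000240) = -3.620
pH = 10.29 + (-3.620) = 6.67

pH = 6.67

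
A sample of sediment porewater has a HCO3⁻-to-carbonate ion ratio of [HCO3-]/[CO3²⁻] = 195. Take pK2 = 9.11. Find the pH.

From K2 = [H⁺][CO3²⁻]/[HCO3-]:  pH = pK2 − log₁₀([HCO3-]/[CO3²⁻])
log₁₀(195) = +2.290
pH = 9.11 − (+2.290) = 6.82

pH = 6.82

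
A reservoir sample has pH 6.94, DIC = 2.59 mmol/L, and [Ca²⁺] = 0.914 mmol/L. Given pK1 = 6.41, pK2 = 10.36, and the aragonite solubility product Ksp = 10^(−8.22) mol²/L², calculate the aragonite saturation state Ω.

α₂ = 1 / (1 + [H⁺]/K2 + [H⁺]²/(K1K2)) = 1 / (1 + 10^+3.42 + 10^+2.89)
   = 1 / (1 + 2630.3 + 776.25) = 1/3407.5 = 0.0002935
[CO3²⁻] = α₂ × DIC = 0.0002935 × 2.59 = 0.0007601 mmol/L = 0.7601 μmol/L
Ksp = 10^(−8.22) = 6.026×10^-9
Ω = [Ca²⁺][CO3²⁻]/Ksp = (0.914×10^-3)(7.601×10^-7) / 6.026×10^-9 = 0.115

Ω = 0.115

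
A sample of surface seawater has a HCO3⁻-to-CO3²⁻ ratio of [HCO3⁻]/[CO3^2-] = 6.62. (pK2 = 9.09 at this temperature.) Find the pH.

pH = 8.27

From K2 = [H⁺][CO3^2-]/[HCO3⁻]:  pH = pK2 − log₁₀([HCO3⁻]/[CO3^2-])
log₁₀(6.62) = +0.821
pH = 9.09 − (+0.821) = 8.27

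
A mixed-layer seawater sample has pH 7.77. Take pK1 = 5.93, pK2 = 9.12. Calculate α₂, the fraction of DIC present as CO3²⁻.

α₂ = 0.0422

α₂ = 1 / (1 + [H⁺]/K2 + [H⁺]²/(K1K2)) = 1 / (1 + 10^+1.35 + 10^-0.49)
   = 1 / (1 + 22.387 + 0.32359) = 1/23.711 = 0.04217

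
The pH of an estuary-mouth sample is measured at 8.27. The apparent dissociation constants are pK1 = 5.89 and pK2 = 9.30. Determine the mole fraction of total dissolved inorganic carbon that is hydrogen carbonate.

α₁ = 1 / (1 + [H⁺]/K1 + K2/[H⁺]) = 1 / (1 + 10^-2.38 + 10^-1.03)
   = 1 / (1 + 0.0041687 + 0.093325) = 1/1.0975 = 0.9112

α₁ = 0.911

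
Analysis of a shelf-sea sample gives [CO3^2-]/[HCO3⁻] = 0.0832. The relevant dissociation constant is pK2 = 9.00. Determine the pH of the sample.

pH = 7.92

From K2 = [H⁺][CO3^2-]/[HCO3⁻]:  pH = pK2 + log₁₀([CO3^2-]/[HCO3⁻])
log₁₀(0.0832) = -1.080
pH = 9.00 + (-1.080) = 7.92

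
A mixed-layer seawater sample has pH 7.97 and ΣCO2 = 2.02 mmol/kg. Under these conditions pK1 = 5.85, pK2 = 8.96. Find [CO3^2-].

α₂ = 1 / (1 + [H⁺]/K2 + [H⁺]²/(K1K2)) = 1 / (1 + 10^+0.99 + 10^-1.13)
   = 1 / (1 + 9.7724 + 0.074131) = 1/10.847 = 0.09220
[CO3²⁻] = α₂ × DIC = 0.09220 × 2.02 = 0.186 mmol/kg

[CO3²⁻] = 0.186 mmol/kg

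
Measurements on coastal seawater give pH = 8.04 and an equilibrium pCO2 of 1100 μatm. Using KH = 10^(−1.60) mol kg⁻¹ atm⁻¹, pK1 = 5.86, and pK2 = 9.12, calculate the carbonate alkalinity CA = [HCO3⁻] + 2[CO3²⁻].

CA = 4.88 mmol/kg

[CO2*] = KH · pCO2 = 10^(−1.60) × 1100×10^-6 = 2.763×10^-5 mol/kg
α₀ = 1/(1 + K1/[H⁺] + K1K2/[H⁺]²) = 1/(1 + 10^+2.18 + 10^+1.10) = 0.006063
DIC = [CO2*]/α₀ = 2.763×10^-5 / 0.006063 = 4.558 mmol/kg
CA = (α₁ + 2α₂)·DIC = (0.9176 + 2×0.07632) × 4.558 = 4.88 mmol/kg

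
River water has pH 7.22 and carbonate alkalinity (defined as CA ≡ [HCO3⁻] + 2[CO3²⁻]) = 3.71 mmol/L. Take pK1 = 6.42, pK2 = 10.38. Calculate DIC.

CA = [HCO3⁻] + 2[CO3²⁻] = (α₁ + 2α₂)·DIC
At pH 7.22: [H⁺]/K1 = 10^-0.80 = 0.15849, K2/[H⁺] = 10^-3.16 = 0.00069183
α₁ = 1/(1 + 0.15849 + 0.00069183) = 1/1.1592 = 0.8627; α₂ = α₁·K2/[H⁺] = 0.0005968
α₁ + 2α₂ = 0.8639
DIC = CA / (α₁ + 2α₂) = 3.71 / 0.8639 = 4.29 mmol/L

DIC = 4.29 mmol/L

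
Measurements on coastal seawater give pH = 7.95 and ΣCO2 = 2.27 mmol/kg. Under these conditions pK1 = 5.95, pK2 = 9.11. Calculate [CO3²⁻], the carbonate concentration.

α₂ = 1 / (1 + [H⁺]/K2 + [H⁺]²/(K1K2)) = 1 / (1 + 10^+1.16 + 10^-0.84)
   = 1 / (1 + 14.454 + 0.14454) = 1/15.599 = 0.06411
[CO3²⁻] = α₂ × DIC = 0.06411 × 2.27 = 0.146 mmol/kg

[CO3²⁻] = 0.146 mmol/kg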